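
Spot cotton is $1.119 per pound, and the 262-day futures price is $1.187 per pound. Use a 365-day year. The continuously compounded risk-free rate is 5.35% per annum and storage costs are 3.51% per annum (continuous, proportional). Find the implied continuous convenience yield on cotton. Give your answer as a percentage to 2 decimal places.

0.64%

F = S·e^((r+u−y)T) ⇒ (r+u−y) = ln(F/S)/T
ln(1.187/1.119) = 0.058994; /T ⇒ 0.082186
y = r + u − ln(F/S)/T = 0.0535 + 0.0351 − 0.082186 = 0.006414
y = 0.64%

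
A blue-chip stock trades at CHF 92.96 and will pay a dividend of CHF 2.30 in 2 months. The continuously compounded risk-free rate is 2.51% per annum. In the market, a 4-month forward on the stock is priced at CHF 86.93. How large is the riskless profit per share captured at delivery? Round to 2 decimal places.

PV(dividends) I = 2.30·e^(−0.0251·2/12) = 2.2904
Fair forward F* = (S − I)·e^(rT) = (92.96 − 2.2904)·e^0.008367 = 90.6696 × 1.008402 = 91.4314
Market CHF 86.93 < fair 91.4314: forward underpriced → reverse cash-and-carry (short the stock, invest proceeds at r, pay the dividends, go long the forward).
Profit at T = |F_mkt − F*| = |86.93 − 91.4314| = CHF 4.50 per share

CHF 4.50 per share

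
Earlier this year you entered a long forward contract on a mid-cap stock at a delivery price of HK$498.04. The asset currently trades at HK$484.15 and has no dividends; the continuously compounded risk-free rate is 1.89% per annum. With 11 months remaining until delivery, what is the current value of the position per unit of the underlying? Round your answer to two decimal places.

Current fair forward for the remaining 11 months: F = S·e^(r·T), r = 0.0189
F = 484.15 · e^(0.0189 × 11/12) = 484.15 × 1.017476 = 492.6110
Value of long forward = (F − K)·e^(−rT) = (492.6110 − 498.04) · e^(−0.0189·11/12)
= -5.4290 × 0.982824 = -5.34

-HK$5.34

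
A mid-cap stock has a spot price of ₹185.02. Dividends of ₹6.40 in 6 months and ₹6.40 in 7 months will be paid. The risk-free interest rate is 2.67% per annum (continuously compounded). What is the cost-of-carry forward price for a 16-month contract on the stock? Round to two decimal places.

₹178.65

PV(dividends) I = 6.40·e^(−0.0267·6/12) + 6.40·e^(−0.0267·7/12)
I = 6.3151 + 6.3011 = 12.6162
F = (S − I)·e^(rT) = (185.02 − 12.6162) · e^(0.0267·16/12)
= 172.4038 · e^0.035600 = 172.4038 × 1.036241 = ₹178.65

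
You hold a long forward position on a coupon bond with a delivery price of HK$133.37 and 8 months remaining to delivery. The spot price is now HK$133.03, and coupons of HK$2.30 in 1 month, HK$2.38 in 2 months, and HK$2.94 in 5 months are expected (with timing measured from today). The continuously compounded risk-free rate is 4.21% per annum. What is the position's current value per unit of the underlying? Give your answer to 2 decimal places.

PV(remaining coupons) I = 2.30·e^(−0.0421·1/12) + 2.38·e^(−0.0421·2/12) + 2.94·e^(−0.0421·5/12) = 7.5442
Current forward F = (S − I)·e^(rT) = (133.03 − 7.5442)·e^(0.0421·8/12) = 125.4858 × 1.028464 = 129.0576
Value (long) = (F − K)·e^(−rT) = (129.0576 − 133.37) × 0.972324 = -4.1931
Value = -HK$4.19

-HK$4.19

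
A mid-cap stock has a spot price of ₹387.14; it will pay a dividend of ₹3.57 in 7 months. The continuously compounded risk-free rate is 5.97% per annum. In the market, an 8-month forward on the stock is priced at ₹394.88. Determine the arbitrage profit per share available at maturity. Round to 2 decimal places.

₹4.39 per share

PV(dividends) I = 3.57·e^(−0.0597·7/12) = 3.4478
Fair forward F* = (S − I)·e^(rT) = (387.14 − 3.4478)·e^0.039800 = 383.6922 × 1.040603 = 399.2713
Market ₹394.88 < fair 399.2713: forward underpriced → reverse cash-and-carry (short the stock, invest proceeds at r, pay the dividends, go long the forward).
Profit at T = |F_mkt − F*| = |394.88 − 399.2713| = ₹4.39 per share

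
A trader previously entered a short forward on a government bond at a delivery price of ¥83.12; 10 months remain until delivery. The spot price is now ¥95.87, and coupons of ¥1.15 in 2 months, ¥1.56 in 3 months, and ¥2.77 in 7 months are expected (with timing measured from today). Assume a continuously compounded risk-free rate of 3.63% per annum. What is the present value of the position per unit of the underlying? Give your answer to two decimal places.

-¥9.83

PV(remaining coupons) I = 1.15·e^(−0.0363·2/12) + 1.56·e^(−0.0363·3/12) + 2.77·e^(−0.0363·7/12) = 5.4009
Current forward F = (S − I)·e^(rT) = (95.87 − 5.4009)·e^(0.0363·10/12) = 90.4691 × 1.030712 = 93.2476
Value (long) = (F − K)·e^(−rT) = (93.2476 − 83.12) × 0.970203 = 9.8258
Short position value = −(long value) = -¥9.83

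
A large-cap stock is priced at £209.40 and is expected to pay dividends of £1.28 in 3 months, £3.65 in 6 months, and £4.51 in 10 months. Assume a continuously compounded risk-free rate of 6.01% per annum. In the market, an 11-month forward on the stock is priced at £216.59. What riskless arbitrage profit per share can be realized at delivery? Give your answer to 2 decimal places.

PV(dividends) I = 1.28·e^(−0.0601·3/12) + 3.65·e^(−0.0601·6/12) + 4.51·e^(−0.0601·10/12) = 9.0925
Fair forward F* = (S − I)·e^(rT) = (209.40 − 9.0925)·e^0.055092 = 200.3075 × 1.056638 = 211.6525
Market £216.59 > fair 211.6525: forward overpriced → cash-and-carry (borrow at r, buy the stock and collect the dividends, short the forward).
Profit at T = |F_mkt − F*| = |216.59 − 211.6525| = £4.94 per share

£4.94 per share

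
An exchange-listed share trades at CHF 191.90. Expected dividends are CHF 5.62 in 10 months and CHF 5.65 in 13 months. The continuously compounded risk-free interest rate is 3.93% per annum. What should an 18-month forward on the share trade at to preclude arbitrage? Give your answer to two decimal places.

PV(dividends) I = 5.62·e^(−0.0393·10/12) + 5.65·e^(−0.0393·13/12)
I = 5.4389 + 5.4145 = 10.8534
F = (S − I)·e^(rT) = (191.90 − 10.8534) · e^(0.0393·18/12)
= 181.0466 · e^0.058950 = 181.0466 × 1.060722 = CHF 192.04

CHF 192.04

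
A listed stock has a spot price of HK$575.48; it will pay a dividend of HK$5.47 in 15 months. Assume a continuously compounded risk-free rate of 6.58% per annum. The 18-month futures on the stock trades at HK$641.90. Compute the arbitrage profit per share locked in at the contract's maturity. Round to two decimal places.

HK$12.28 per share

PV(dividends) I = 5.47·e^(−0.0658·15/12) = 5.0381
Fair futures F* = (S − I)·e^(rT) = (575.48 − 5.0381)·e^0.098700 = 570.4419 × 1.103735 = 629.6167
Market HK$641.90 > fair 629.6167: forward overpriced → cash-and-carry (borrow at r, buy the stock and collect the dividends, short the forward).
Profit at T = |F_mkt − F*| = |641.90 − 629.6167| = HK$12.28 per share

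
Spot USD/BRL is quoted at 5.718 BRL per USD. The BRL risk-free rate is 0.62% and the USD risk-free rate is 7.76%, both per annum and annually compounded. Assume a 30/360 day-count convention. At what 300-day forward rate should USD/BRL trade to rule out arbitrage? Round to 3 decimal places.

5.400

By covered interest parity, F = S · (1+r_BRL)^T / (1+r_USD)^T
= 5.718 × 1.005164 / 1.064261 = 5.718 × 0.944471
F = 5.400 BRL per USD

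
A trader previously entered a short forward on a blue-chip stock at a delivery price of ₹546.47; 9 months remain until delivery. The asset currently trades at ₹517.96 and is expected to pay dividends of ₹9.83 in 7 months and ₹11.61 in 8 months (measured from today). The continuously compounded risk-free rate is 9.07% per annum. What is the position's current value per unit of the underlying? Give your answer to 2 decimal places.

PV(remaining dividends) I = 9.83·e^(−0.0907·7/12) + 11.61·e^(−0.0907·8/12) = 20.2522
Current forward F = (S − I)·e^(rT) = (517.96 − 20.2522)·e^(0.0907·9/12) = 497.7078 × 1.070392 = 532.7424
Value (long) = (F − K)·e^(−rT) = (532.7424 − 546.47) × 0.934237 = -12.8248
Short position value = −(long value) = ₹12.82

₹12.82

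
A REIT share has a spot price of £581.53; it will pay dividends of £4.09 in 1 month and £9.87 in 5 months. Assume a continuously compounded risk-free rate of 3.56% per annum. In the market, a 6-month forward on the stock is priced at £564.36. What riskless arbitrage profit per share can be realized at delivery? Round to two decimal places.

£13.56 per share

PV(dividends) I = 4.09·e^(−0.0356·1/12) + 9.87·e^(−0.0356·5/12) = 13.8026
Fair forward F* = (S − I)·e^(rT) = (581.53 − 13.8026)·e^0.017800 = 567.7274 × 1.017959 = 577.9232
Market £564.36 < fair 577.9232: forward underpriced → reverse cash-and-carry (short the stock, invest proceeds at r, pay the dividends, go long the forward).
Profit at T = |F_mkt − F*| = |564.36 − 577.9232| = £13.56 per share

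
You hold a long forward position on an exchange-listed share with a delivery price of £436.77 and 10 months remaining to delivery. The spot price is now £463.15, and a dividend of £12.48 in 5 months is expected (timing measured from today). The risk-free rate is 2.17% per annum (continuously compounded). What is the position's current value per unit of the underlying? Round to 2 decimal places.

PV(remaining dividends) I = 12.48·e^(−0.0217·5/12) = 12.3677
Current forward F = (S − I)·e^(rT) = (463.15 − 12.3677)·e^(0.0217·10/12) = 450.7823 × 1.018248 = 459.0082
Value (long) = (F − K)·e^(−rT) = (459.0082 − 436.77) × 0.982079 = 21.8397
Value = £21.84

£21.84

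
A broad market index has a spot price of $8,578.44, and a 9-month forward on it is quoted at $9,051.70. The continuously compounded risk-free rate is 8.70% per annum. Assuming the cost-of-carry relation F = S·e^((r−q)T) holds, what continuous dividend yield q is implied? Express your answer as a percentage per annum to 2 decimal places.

1.54%

From F = S·e^((r−q)T): (r − q) = ln(F/S)/T
ln(9051.70/8578.44) = ln(1.055169) = 0.053701
(r − q) = 0.053701 / (9/12) = 0.071601
q = r − ln(F/S)/T = 0.0870 − 0.071601 = 0.015399
q = 1.54%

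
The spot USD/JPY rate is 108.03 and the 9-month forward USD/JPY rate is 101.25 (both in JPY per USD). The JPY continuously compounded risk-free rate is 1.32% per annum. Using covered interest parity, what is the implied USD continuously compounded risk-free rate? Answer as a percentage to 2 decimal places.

F = S·e^((r_JPY − r_USD)T) ⇒ r_USD = r_JPY − ln(F/S)/T
ln(101.25/108.03) = -0.064816; /(9/12) = -0.086421
r_USD = 0.0132 + 0.086421 = 0.099621
r_USD = 9.96%

9.96%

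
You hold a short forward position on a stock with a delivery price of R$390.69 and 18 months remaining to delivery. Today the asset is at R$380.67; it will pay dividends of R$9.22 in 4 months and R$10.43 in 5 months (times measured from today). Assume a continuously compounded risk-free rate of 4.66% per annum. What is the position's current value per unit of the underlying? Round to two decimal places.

R$2.95

PV(remaining dividends) I = 9.22·e^(−0.0466·4/12) + 10.43·e^(−0.0466·5/12) = 19.3073
Current forward F = (S − I)·e^(rT) = (380.67 − 19.3073)·e^(0.0466·18/12) = 361.3627 × 1.072401 = 387.5257
Value (long) = (F − K)·e^(−rT) = (387.5257 − 390.69) × 0.932487 = -2.9507
Short position value = −(long value) = R$2.95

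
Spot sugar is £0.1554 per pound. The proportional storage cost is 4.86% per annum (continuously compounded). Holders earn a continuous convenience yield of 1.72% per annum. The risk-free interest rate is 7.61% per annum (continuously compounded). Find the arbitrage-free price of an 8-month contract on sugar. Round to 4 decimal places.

Net carry = r + u − y = 0.0761 + 0.0486 − 0.0172 = 0.1075
F = S·e^((r+u−y)T) = 0.1554 · e^(0.1075 × 8/12) = 0.1554 · e^0.071667
= 0.1554 × 1.074298 = £0.1669 per pound

£0.1669 per pound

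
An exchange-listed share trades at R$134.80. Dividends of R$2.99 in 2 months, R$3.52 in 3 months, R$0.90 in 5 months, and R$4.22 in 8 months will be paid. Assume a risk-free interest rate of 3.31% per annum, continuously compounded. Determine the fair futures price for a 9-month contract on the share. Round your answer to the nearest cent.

R$126.42

PV(dividends) I = 2.99·e^(−0.0331·2/12) + 3.52·e^(−0.0331·3/12) + 0.90·e^(−0.0331·5/12) + 4.22·e^(−0.0331·8/12)
I = 2.9736 + 3.4910 + 0.8877 + 4.1279 = 11.4802
F = (S − I)·e^(rT) = (134.80 − 11.4802) · e^(0.0331·9/12)
= 123.3198 · e^0.024825 = 123.3198 × 1.025136 = R$126.42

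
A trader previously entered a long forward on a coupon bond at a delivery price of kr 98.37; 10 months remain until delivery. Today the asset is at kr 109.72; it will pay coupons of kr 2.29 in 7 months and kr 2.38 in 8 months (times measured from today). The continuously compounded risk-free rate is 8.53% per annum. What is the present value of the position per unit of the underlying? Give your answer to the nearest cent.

PV(remaining coupons) I = 2.29·e^(−0.0853·7/12) + 2.38·e^(−0.0853·8/12) = 4.4273
Current forward F = (S − I)·e^(rT) = (109.72 − 4.4273)·e^(0.0853·10/12) = 105.2927 × 1.073671 = 113.0497
Value (long) = (F − K)·e^(−rT) = (113.0497 − 98.37) × 0.931384 = 13.6724
Value = kr 13.67

kr 13.67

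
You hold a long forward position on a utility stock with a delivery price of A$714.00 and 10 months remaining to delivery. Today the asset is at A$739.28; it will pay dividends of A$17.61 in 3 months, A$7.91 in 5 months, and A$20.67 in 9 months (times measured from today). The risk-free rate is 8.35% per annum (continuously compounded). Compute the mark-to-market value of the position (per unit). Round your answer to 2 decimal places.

PV(remaining dividends) I = 17.61·e^(−0.0835·3/12) + 7.91·e^(−0.0835·5/12) + 20.67·e^(−0.0835·9/12) = 44.3010
Current forward F = (S − I)·e^(rT) = (739.28 − 44.3010)·e^(0.0835·10/12) = 694.9790 × 1.072061 = 745.0599
Value (long) = (F − K)·e^(−rT) = (745.0599 − 714.00) × 0.932782 = 28.9721
Value = A$28.97

A$28.97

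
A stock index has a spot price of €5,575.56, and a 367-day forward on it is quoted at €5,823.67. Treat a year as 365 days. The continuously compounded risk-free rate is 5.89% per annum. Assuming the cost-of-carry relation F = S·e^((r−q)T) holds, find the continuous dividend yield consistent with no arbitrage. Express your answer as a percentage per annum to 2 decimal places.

From F = S·e^((r−q)T): (r − q) = ln(F/S)/T
ln(5823.67/5575.56) = ln(1.044500) = 0.043538
(r − q) = 0.043538 / (367/365) = 0.043301
q = r − ln(F/S)/T = 0.0589 − 0.043301 = 0.015599
q = 1.56%

1.56%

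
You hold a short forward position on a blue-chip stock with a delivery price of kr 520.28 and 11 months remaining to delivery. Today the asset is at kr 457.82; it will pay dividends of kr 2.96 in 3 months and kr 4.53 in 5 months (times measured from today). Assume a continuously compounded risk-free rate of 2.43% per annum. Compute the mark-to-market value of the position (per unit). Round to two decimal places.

PV(remaining dividends) I = 2.96·e^(−0.0243·3/12) + 4.53·e^(−0.0243·5/12) = 7.4264
Current forward F = (S − I)·e^(rT) = (457.82 − 7.4264)·e^(0.0243·11/12) = 450.3936 × 1.022525 = 460.5387
Value (long) = (F − K)·e^(−rT) = (460.5387 − 520.28) × 0.977971 = -58.4253
Short position value = −(long value) = kr 58.43

kr 58.43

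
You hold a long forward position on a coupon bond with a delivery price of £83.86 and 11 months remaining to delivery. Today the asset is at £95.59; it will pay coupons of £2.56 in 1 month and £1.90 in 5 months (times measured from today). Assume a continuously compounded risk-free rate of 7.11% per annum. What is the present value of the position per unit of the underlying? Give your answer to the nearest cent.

PV(remaining coupons) I = 2.56·e^(−0.0711·1/12) + 1.90·e^(−0.0711·5/12) = 4.3894
Current forward F = (S − I)·e^(rT) = (95.59 − 4.3894)·e^(0.0711·11/12) = 91.2006 × 1.067346 = 97.3426
Value (long) = (F − K)·e^(−rT) = (97.3426 − 83.86) × 0.936903 = 12.6319
Value = £12.63

£12.63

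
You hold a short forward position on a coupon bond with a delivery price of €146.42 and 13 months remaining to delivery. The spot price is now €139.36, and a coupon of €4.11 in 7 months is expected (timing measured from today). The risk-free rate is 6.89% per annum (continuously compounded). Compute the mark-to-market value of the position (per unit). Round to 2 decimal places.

PV(remaining coupons) I = 4.11·e^(−0.0689·7/12) = 3.9481
Current forward F = (S − I)·e^(rT) = (139.36 − 3.9481)·e^(0.0689·13/12) = 135.4119 × 1.077498 = 145.9061
Value (long) = (F − K)·e^(−rT) = (145.9061 − 146.42) × 0.928076 = -0.4769
Short position value = −(long value) = €0.48

€0.48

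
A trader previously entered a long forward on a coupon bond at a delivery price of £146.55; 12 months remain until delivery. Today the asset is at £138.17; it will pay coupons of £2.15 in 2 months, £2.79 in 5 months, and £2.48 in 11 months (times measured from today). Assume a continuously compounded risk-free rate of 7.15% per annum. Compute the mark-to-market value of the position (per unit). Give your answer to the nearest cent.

-£5.42

PV(remaining coupons) I = 2.15·e^(−0.0715·2/12) + 2.79·e^(−0.0715·5/12) + 2.48·e^(−0.0715·11/12) = 7.1553
Current forward F = (S − I)·e^(rT) = (138.17 − 7.1553)·e^(0.0715·12/12) = 131.0147 × 1.074118 = 140.7252
Value (long) = (F − K)·e^(−rT) = (140.7252 − 146.55) × 0.930996 = -5.4229
Value = -£5.42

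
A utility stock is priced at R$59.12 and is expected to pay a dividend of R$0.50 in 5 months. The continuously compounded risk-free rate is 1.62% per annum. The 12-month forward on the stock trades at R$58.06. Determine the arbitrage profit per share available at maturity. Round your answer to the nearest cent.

PV(dividends) I = 0.50·e^(−0.0162·5/12) = 0.4966
Fair forward F* = (S − I)·e^(rT) = (59.12 − 0.4966)·e^0.016200 = 58.6234 × 1.016332 = 59.5808
Market R$58.06 < fair 59.5808: forward underpriced → reverse cash-and-carry (short the stock, invest proceeds at r, pay the dividends, go long the forward).
Profit at T = |F_mkt − F*| = |58.06 − 59.5808| = R$1.52 per share

R$1.52 per share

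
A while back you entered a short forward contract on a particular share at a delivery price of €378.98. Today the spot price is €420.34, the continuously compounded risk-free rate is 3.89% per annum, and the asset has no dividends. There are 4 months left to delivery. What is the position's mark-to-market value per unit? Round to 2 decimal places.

Current fair forward for the remaining 4 months: F = S·e^(r·T), r = 0.0389
F = 420.34 · e^(0.0389 × 4/12) = 420.34 × 1.013051 = 425.8259
Value of long forward = (F − K)·e^(−rT) = (425.8259 − 378.98) · e^(−0.0389·4/12)
= 46.8459 × 0.987117 = 46.24
Short position value = −(long value) = -€46.24

-€46.24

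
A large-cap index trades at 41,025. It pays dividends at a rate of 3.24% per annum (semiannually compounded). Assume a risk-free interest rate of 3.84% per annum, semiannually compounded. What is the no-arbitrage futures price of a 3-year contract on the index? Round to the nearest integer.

41,757

F = S · (1+r/2)^(2T) / (1+q/2)^(2T)
= 41025 × 1.120873 / 1.101223 = 41025 × 1.017844
F = 41,757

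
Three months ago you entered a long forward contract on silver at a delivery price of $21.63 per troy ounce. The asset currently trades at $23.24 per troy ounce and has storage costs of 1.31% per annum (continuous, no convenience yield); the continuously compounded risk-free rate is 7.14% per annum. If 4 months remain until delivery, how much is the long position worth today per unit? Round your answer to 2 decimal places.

Current fair forward for the remaining 4 months: F = S·e^((r + u)·T), (r + u) = 0.0714 + 0.0131 = 0.0845
F = 23.24 · e^(0.0845 × 4/12) = 23.24 × 1.028567 = 23.9039
Value of long forward = (F − K)·e^(−rT) = (23.9039 − 21.63) · e^(−0.0714·4/12)
= 2.2739 × 0.976481 = 2.22

$2.22 per troy ounce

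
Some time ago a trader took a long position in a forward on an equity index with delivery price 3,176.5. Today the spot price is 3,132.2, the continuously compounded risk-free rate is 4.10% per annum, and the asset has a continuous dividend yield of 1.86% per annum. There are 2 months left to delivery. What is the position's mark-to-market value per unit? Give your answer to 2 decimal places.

Current fair forward for the remaining 2 months: F = S·e^((r − q)·T), (r − q) = 0.0410 − 0.0186 = 0.0224
F = 3132.2 · e^(0.0224 × 2/12) = 3132.2 × 1.00374031 = 3143.9154
Value of long forward = (F − K)·e^(−rT) = (3143.9154 − 3176.5) · e^(−0.0410·2/12)
= -32.5846 × 0.99318996 = -32.36

-32.36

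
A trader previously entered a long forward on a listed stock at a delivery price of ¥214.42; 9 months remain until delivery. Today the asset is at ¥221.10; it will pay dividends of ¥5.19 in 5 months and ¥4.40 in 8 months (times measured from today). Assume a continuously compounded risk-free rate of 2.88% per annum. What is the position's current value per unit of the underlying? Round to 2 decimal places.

PV(remaining dividends) I = 5.19·e^(−0.0288·5/12) + 4.40·e^(−0.0288·8/12) = 9.4444
Current forward F = (S − I)·e^(rT) = (221.10 − 9.4444)·e^(0.0288·9/12) = 211.6556 × 1.021835 = 216.2771
Value (long) = (F − K)·e^(−rT) = (216.2771 − 214.42) × 0.978632 = 1.8174
Value = ¥1.82

¥1.82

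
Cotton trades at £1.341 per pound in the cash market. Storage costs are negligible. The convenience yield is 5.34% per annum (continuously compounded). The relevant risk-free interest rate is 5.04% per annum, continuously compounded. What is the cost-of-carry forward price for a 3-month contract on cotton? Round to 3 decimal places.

£1.340 per pound

Net carry = r + u − y = 0.0504 + 0.0000 − 0.0534 = -0.0030
F = S·e^((r+u−y)T) = 1.341 · e^(-0.0030 × 3/12) = 1.341 · e^-0.000750
= 1.341 × 0.999250 = £1.340 per pound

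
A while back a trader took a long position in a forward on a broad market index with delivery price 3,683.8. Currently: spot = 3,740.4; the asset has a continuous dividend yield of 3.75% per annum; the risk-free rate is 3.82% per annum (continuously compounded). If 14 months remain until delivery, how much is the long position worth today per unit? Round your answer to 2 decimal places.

Current fair forward for the remaining 14 months: F = S·e^((r − q)·T), (r − q) = 0.0382 − 0.0375 = 0.0007
F = 3740.4 · e^(0.0007 × 14/12) = 3740.4 × 1.00081700 = 3743.4559
Value of long forward = (F − K)·e^(−rT) = (3743.4559 − 3683.8) · e^(−0.0382·14/12)
= 59.6559 × 0.95641184 = 57.06

57.06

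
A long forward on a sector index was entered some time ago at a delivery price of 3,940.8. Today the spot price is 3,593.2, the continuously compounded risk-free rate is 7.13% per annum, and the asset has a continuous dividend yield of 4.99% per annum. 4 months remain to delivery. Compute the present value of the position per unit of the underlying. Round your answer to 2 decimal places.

-314.32

Current fair forward for the remaining 4 months: F = S·e^((r − q)·T), (r − q) = 0.0713 − 0.0499 = 0.0214
F = 3593.2 · e^(0.0214 × 4/12) = 3593.2 × 1.00715884 = 3618.9231
Value of long forward = (F − K)·e^(−rT) = (3618.9231 − 3940.8) · e^(−0.0713·4/12)
= -321.8769 × 0.97651354 = -314.32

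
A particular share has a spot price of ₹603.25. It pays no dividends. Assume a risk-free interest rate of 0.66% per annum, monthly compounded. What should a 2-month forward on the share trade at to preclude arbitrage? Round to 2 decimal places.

F = S · (1+r/12)^(12T)
= 603.25 × 1.001100
F = ₹603.91

₹603.91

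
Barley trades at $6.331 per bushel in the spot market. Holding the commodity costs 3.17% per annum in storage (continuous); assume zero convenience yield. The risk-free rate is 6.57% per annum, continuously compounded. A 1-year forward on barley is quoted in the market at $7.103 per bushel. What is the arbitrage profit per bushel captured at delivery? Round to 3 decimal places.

$0.124 per bushel

Fair forward: F* = S·e^(carry·T), with carry = (r + u) = 0.0657 + 0.0317 = 0.0974
F* = 6.331 · e^(0.0974 × 12/12) = 6.331 · e^0.097400 = 6.331 × 1.102301 = $6.9787
Market $7.103 > fair $6.9787: forward overpriced → cash-and-carry (buy spot, short the forward).
At maturity, profit = |F_mkt − F*| = |7.103 − 6.9787| = $0.124 per bushel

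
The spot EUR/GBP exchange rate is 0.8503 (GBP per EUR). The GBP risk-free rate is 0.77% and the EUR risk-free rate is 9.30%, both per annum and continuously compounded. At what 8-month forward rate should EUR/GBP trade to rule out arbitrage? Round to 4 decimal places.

0.8033

F = S·e^((r_GBP − r_EUR)T) = 0.8503 · e^((0.0077 − 0.0930) × 8/12)
= 0.8503 · e^-0.056867 = 0.8503 × 0.944720
F = 0.8033 GBP per EUR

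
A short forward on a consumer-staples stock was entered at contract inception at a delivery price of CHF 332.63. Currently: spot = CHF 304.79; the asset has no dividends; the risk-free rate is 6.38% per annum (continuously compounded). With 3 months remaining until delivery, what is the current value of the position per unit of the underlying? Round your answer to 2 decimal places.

Current fair forward for the remaining 3 months: F = S·e^(r·T), r = 0.0638
F = 304.79 · e^(0.0638 × 3/12) = 304.79 × 1.016078 = 309.6904
Value of long forward = (F − K)·e^(−rT) = (309.6904 − 332.63) · e^(−0.0638·3/12)
= -22.9396 × 0.984177 = -22.58
Short position value = −(long value) = CHF 22.58

CHF 22.58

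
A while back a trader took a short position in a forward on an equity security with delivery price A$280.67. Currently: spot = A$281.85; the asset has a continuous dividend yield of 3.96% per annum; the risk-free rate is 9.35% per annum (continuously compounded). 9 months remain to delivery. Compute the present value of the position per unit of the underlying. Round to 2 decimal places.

-A$11.94

Current fair forward for the remaining 9 months: F = S·e^((r − q)·T), (r − q) = 0.0935 − 0.0396 = 0.0539
F = 281.85 · e^(0.0539 × 9/12) = 281.85 × 1.041253 = 293.4772
Value of long forward = (F − K)·e^(−rT) = (293.4772 − 280.67) · e^(−0.0935·9/12)
= 12.8072 × 0.932277 = 11.94
Short position value = −(long value) = -A$11.94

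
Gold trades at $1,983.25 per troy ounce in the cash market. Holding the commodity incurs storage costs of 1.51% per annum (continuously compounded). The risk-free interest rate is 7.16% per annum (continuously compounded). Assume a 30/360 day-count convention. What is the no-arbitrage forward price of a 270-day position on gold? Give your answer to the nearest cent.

Net carry = r + u − y = 0.0716 + 0.0151 − 0.0000 = 0.0867
F = S·e^((r+u−y)T) = 1983.25 · e^(0.0867 × 270/360) = 1983.25 · e^0.06502500
= 1983.25 × 1.06718570 = $2,116.50 per troy ounce

$2,116.50 per troy ounce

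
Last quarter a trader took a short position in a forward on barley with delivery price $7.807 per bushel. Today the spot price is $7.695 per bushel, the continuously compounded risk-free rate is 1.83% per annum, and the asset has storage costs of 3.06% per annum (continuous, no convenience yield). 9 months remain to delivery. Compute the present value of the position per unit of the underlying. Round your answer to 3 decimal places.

-$0.173 per bushel

Current fair forward for the remaining 9 months: F = S·e^((r + u)·T), (r + u) = 0.0183 + 0.0306 = 0.0489
F = 7.695 · e^(0.0489 × 9/12) = 7.695 × 1.037356 = 7.9825
Value of long forward = (F − K)·e^(−rT) = (7.9825 − 7.807) · e^(−0.0183·9/12)
= 0.1755 × 0.986369 = 0.173
Short position value = −(long value) = -$0.173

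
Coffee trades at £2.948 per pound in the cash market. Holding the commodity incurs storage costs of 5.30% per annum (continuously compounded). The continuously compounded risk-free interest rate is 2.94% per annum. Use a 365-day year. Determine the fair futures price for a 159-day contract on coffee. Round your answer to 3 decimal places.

£3.056 per pound

Net carry = r + u − y = 0.0294 + 0.0530 − 0.0000 = 0.0824
F = S·e^((r+u−y)T) = 2.948 · e^(0.0824 × 159/365) = 2.948 · e^0.035895
= 2.948 × 1.036547 = £3.056 per pound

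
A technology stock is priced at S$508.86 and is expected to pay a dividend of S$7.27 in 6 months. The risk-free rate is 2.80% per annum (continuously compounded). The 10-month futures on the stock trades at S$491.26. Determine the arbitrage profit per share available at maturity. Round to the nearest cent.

PV(dividends) I = 7.27·e^(−0.0280·6/12) = 7.1689
Fair futures F* = (S − I)·e^(rT) = (508.86 − 7.1689)·e^0.023333 = 501.6911 × 1.023607 = 513.5345
Market S$491.26 < fair 513.5345: forward underpriced → reverse cash-and-carry (short the stock, invest proceeds at r, pay the dividends, go long the forward).
Profit at T = |F_mkt − F*| = |491.26 − 513.5345| = S$22.27 per share

S$22.27 per share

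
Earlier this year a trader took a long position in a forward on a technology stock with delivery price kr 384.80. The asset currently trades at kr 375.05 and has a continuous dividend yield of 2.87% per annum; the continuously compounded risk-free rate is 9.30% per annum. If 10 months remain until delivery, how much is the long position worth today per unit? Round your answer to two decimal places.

kr 10.08

Current fair forward for the remaining 10 months: F = S·e^((r − q)·T), (r − q) = 0.0930 − 0.0287 = 0.0643
F = 375.05 · e^(0.0643 × 10/12) = 375.05 × 1.055045 = 395.6946
Value of long forward = (F − K)·e^(−rT) = (395.6946 − 384.80) · e^(−0.0930·10/12)
= 10.8946 × 0.925427 = 10.08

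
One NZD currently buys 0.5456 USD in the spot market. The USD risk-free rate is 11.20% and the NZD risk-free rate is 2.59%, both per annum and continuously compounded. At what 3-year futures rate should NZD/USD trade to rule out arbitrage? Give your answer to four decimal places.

F = S·e^((r_USD − r_NZD)T) = 0.5456 · e^((0.1120 − 0.0259) × 3)
= 0.5456 · e^0.258300 = 0.5456 × 1.294727
F = 0.7064 USD per NZD

0.7064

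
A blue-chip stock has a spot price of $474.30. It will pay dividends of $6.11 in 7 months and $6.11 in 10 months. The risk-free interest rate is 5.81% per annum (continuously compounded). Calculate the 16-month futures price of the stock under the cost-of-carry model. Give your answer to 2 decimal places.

PV(dividends) I = 6.11·e^(−0.0581·7/12) + 6.11·e^(−0.0581·10/12)
I = 5.9064 + 5.8212 = 11.7276
F = (S − I)·e^(rT) = (474.30 − 11.7276) · e^(0.0581·16/12)
= 462.5724 · e^0.077467 = 462.5724 × 1.080547 = $499.83

$499.83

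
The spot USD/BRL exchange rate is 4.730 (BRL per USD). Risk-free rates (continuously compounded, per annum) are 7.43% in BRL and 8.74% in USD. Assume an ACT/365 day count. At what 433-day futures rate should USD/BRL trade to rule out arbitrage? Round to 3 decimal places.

F = S·e^((r_BRL − r_USD)T) = 4.730 · e^((0.0743 − 0.0874) × 433/365)
= 4.730 · e^-0.015541 = 4.730 × 0.984579
F = 4.657 BRL per USD

4.657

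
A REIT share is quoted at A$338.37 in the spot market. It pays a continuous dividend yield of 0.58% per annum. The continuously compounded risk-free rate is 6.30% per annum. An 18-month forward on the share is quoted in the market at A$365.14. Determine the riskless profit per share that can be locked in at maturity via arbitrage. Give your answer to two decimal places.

A$3.54 per share

Fair forward: F* = S·e^(carry·T), with carry = (r − q) = 0.0630 − 0.0058 = 0.0572
F* = 338.37 · e^(0.0572 × 18/12) = 338.37 · e^0.085800 = 338.37 × 1.089588 = A$368.6839
Market A$365.14 < fair A$368.6839: forward underpriced → reverse cash-and-carry (short spot, go long the forward).
At maturity, profit = |F_mkt − F*| = |365.14 − 368.6839| = A$3.54 per share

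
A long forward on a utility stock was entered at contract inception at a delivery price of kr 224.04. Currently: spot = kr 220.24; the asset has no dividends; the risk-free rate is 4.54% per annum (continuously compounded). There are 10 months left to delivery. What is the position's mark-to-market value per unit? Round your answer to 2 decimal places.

Current fair forward for the remaining 10 months: F = S·e^(r·T), r = 0.0454
F = 220.24 · e^(0.0454 × 10/12) = 220.24 × 1.038558 = 228.7320
Value of long forward = (F − K)·e^(−rT) = (228.7320 − 224.04) · e^(−0.0454·10/12)
= 4.6920 × 0.962873 = 4.52

kr 4.52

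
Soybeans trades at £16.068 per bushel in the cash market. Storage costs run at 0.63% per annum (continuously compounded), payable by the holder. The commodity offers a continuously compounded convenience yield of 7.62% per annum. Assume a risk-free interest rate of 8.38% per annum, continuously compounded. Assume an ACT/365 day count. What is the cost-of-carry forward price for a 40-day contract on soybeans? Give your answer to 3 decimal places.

Net carry = r + u − y = 0.0838 + 0.0063 − 0.0762 = 0.0139
F = S·e^((r+u−y)T) = 16.068 · e^(0.0139 × 40/365) = 16.068 · e^0.001523
= 16.068 × 1.001524 = £16.092 per bushel

£16.092 per bushel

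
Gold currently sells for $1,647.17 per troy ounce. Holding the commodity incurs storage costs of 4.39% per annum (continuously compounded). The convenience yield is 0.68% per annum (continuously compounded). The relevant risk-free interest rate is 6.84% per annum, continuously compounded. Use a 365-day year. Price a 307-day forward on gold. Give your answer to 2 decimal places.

Net carry = r + u − y = 0.0684 + 0.0439 − 0.0068 = 0.1055
F = S·e^((r+u−y)T) = 1647.17 · e^(0.1055 × 307/365) = 1647.17 · e^0.08873562
= 1647.17 × 1.09279171 = $1,800.01 per troy ounce

$1,800.01 per troy ounce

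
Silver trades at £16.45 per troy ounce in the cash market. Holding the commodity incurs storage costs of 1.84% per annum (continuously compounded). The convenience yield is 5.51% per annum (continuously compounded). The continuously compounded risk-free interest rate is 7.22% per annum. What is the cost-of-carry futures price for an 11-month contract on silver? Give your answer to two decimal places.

£16.99 per troy ounce

Net carry = r + u − y = 0.0722 + 0.0184 − 0.0551 = 0.0355
F = S·e^((r+u−y)T) = 16.45 · e^(0.0355 × 11/12) = 16.45 · e^0.032542
= 16.45 × 1.033077 = £16.99 per troy ounce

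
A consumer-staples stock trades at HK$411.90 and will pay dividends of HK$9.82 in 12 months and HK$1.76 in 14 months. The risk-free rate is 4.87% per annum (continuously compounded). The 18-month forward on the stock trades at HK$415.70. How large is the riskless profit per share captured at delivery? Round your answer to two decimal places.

HK$15.56 per share

PV(dividends) I = 9.82·e^(−0.0487·12/12) + 1.76·e^(−0.0487·14/12) = 11.0160
Fair forward F* = (S − I)·e^(rT) = (411.90 − 11.0160)·e^0.073050 = 400.8840 × 1.075784 = 431.2646
Market HK$415.70 < fair 431.2646: forward underpriced → reverse cash-and-carry (short the stock, invest proceeds at r, pay the dividends, go long the forward).
Profit at T = |F_mkt − F*| = |415.70 − 431.2646| = HK$15.56 per share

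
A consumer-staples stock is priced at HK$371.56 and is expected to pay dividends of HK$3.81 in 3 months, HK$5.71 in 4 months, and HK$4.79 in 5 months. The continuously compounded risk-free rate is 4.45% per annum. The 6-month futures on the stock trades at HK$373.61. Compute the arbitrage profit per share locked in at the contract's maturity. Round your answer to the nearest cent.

PV(dividends) I = 3.81·e^(−0.0445·3/12) + 5.71·e^(−0.0445·4/12) + 4.79·e^(−0.0445·5/12) = 14.0958
Fair futures F* = (S − I)·e^(rT) = (371.56 − 14.0958)·e^0.022250 = 357.4642 × 1.022499 = 365.5068
Market HK$373.61 > fair 365.5068: forward overpriced → cash-and-carry (borrow at r, buy the stock and collect the dividends, short the forward).
Profit at T = |F_mkt − F*| = |373.61 − 365.5068| = HK$8.10 per share

HK$8.10 per share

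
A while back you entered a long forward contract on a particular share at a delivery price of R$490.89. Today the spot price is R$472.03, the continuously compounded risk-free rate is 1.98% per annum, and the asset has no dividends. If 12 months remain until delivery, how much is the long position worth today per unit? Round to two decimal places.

-R$9.24

Current fair forward for the remaining 12 months: F = S·e^(r·T), r = 0.0198
F = 472.03 · e^(0.0198 × 12/12) = 472.03 × 1.019997 = 481.4692
Value of long forward = (F − K)·e^(−rT) = (481.4692 − 490.89) · e^(−0.0198·12/12)
= -9.4208 × 0.980395 = -9.24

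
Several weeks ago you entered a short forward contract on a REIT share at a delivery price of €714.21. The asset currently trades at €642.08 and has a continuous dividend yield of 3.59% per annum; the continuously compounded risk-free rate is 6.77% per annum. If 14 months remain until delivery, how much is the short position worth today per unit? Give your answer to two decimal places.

Current fair forward for the remaining 14 months: F = S·e^((r − q)·T), (r − q) = 0.0677 − 0.0359 = 0.0318
F = 642.08 · e^(0.0318 × 14/12) = 642.08 × 1.037797 = 666.3487
Value of long forward = (F − K)·e^(−rT) = (666.3487 − 714.21) · e^(−0.0677·14/12)
= -47.8613 × 0.924055 = -44.23
Short position value = −(long value) = €44.23

€44.23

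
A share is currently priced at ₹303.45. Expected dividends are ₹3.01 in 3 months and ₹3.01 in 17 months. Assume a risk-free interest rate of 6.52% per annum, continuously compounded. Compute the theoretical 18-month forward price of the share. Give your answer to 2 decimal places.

PV(dividends) I = 3.01·e^(−0.0652·3/12) + 3.01·e^(−0.0652·17/12)
I = 2.9613 + 2.7444 = 5.7057
F = (S − I)·e^(rT) = (303.45 − 5.7057) · e^(0.0652·18/12)
= 297.7443 · e^0.097800 = 297.7443 × 1.102742 = ₹328.34

₹328.34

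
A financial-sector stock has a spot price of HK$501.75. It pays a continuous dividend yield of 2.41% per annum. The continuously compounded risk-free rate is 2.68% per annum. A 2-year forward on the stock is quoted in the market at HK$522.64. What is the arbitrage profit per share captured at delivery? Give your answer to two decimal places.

HK$18.17 per share

Fair forward: F* = S·e^(carry·T), with carry = (r − q) = 0.0268 − 0.0241 = 0.0027
F* = 501.75 · e^(0.0027 × 2) = 501.75 · e^0.005400 = 501.75 × 1.005415 = HK$504.4670
Market HK$522.64 > fair HK$504.4670: forward overpriced → cash-and-carry (buy spot, short the forward).
At maturity, profit = |F_mkt − F*| = |522.64 − 504.4670| = HK$18.17 per share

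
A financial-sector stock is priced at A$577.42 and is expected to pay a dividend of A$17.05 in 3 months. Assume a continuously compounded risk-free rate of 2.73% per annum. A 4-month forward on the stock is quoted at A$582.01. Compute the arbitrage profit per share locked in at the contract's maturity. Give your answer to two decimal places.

A$16.40 per share

PV(dividends) I = 17.05·e^(−0.0273·3/12) = 16.9340
Fair forward F* = (S − I)·e^(rT) = (577.42 − 16.9340)·e^0.009100 = 560.4860 × 1.009142 = 565.6100
Market A$582.01 > fair 565.6100: forward overpriced → cash-and-carry (borrow at r, buy the stock and collect the dividends, short the forward).
Profit at T = |F_mkt − F*| = |582.01 − 565.6100| = A$16.40 per share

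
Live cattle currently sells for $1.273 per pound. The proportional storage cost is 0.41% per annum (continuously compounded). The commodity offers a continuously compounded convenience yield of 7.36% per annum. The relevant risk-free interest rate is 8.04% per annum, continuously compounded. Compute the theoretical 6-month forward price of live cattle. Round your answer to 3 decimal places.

Net carry = r + u − y = 0.0804 + 0.0041 − 0.0736 = 0.0109
F = S·e^((r+u−y)T) = 1.273 · e^(0.0109 × 6/12) = 1.273 · e^0.005450
= 1.273 × 1.005465 = $1.280 per pound

$1.280 per pound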